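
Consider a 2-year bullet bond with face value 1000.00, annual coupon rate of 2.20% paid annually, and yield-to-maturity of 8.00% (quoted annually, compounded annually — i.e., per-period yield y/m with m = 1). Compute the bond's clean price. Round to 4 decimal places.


Coupon per period c = face * coupon_rate / m = 22.000000
Periods per year m = 1; per-period yield y/m = 0.080000
Number of cashflows N = 2
Cashflows (t years, CF_t, discount factor 1/(1+y/m)^(m*t), PV):
  t = 1.0000: CF_t = 22.000000, DF = 0.925926, PV = 20.370370
  t = 2.0000: CF_t = 1022.000000, DF = 0.857339, PV = 876.200274
Price P = sum_t PV_t = 896.570645

Answer: Price = 896.5706


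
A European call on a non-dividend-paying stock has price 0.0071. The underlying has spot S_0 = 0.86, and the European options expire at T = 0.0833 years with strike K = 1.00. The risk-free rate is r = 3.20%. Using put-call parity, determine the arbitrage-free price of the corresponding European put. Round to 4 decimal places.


Put-call parity: C - P = S_0 * exp(-qT) - K * exp(-rT).
S_0 * exp(-qT) = 0.8600 * 1.00000000 = 0.86000000
K * exp(-rT) = 1.0000 * 0.99733795 = 0.99733795
P = C - S*exp(-qT) + K*exp(-rT)
P = 0.0071 - 0.86000000 + 0.99733795 = 0.1444

Answer: Put price = 0.1444


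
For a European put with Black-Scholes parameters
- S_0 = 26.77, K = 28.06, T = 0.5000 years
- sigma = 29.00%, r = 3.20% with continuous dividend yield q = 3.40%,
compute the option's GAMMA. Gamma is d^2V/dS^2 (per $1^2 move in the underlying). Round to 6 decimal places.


Answer: Gamma = 0.070831

Derivation:
d1 = -0.1318545289; d2 = -0.3369154955
phi(d1) = 0.3954893810; exp(-qT) = 0.9831436846; exp(-rT) = 0.9841273201
Gamma = exp(-qT) * phi(d1) / (S * sigma * sqrt(T)) = 0.9831436846 * 0.3954893810 / (26.7700 * 0.2900 * 0.7071067812) = 0.070831


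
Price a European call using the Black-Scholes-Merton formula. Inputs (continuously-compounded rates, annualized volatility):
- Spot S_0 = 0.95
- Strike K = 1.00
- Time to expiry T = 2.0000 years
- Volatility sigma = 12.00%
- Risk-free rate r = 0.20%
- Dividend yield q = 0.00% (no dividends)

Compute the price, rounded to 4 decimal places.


d1 = (ln(S/K) + (r - q + 0.5*sigma^2) * T) / (sigma * sqrt(T)) = -0.19382560
d2 = d1 - sigma * sqrt(T) = -0.36353122
exp(-rT) = 0.99600799; exp(-qT) = 1.00000000
C = S_0 * exp(-qT) * N(d1) - K * exp(-rT) * N(d2)
N(d1) = 0.42315622; N(d2) = 0.35810405
C = 0.9500 * 1.00000000 * 0.42315622 - 1.0000 * 0.99600799 * 0.35810405 = 0.0453

Answer: Price = 0.0453


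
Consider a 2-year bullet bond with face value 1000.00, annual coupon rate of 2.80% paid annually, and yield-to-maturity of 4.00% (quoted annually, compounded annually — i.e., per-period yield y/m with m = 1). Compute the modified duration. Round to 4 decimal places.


Answer: Modified duration = 1.8966

Derivation:
Coupon per period c = face * coupon_rate / m = 28.000000
Periods per year m = 1; per-period yield y/m = 0.040000
Number of cashflows N = 2
Cashflows (t years, CF_t, discount factor 1/(1+y/m)^(m*t), PV):
  t = 1.0000: CF_t = 28.000000, DF = 0.961538, PV = 26.923077
  t = 2.0000: CF_t = 1028.000000, DF = 0.924556, PV = 950.443787
Price P = sum_t PV_t = 977.366864
First compute Macaulay numerator sum_t t * PV_t:
  t * PV_t at t = 1.0000: 26.923077
  t * PV_t at t = 2.0000: 1900.887574
Macaulay duration D = 1927.810651 / 977.366864 = 1.972453
Modified duration = D / (1 + y/m) = 1.972453 / (1 + 0.040000) = 1.896590


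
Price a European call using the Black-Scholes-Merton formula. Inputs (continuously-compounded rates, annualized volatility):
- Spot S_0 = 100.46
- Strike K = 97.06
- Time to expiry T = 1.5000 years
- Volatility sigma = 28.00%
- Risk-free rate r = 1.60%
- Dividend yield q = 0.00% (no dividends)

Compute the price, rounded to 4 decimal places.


Answer: Price = 16.3300

Derivation:
d1 = (ln(S/K) + (r - q + 0.5*sigma^2) * T) / (sigma * sqrt(T)) = 0.34185048
d2 = d1 - sigma * sqrt(T) = -0.00107808
exp(-rT) = 0.97628571; exp(-qT) = 1.00000000
C = S_0 * exp(-qT) * N(d1) - K * exp(-rT) * N(d2)
N(d1) = 0.63376829; N(d2) = 0.49956991
C = 100.4600 * 1.00000000 * 0.63376829 - 97.0600 * 0.97628571 * 0.49956991 = 16.3300


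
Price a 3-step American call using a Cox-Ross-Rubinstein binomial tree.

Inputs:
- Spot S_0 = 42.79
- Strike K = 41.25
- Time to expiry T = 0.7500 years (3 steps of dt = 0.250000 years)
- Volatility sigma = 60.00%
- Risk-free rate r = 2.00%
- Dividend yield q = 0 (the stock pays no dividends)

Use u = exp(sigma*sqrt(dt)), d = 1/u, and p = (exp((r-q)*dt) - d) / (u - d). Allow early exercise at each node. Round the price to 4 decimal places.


dt = T/N = 0.250000
u = exp(sigma*sqrt(dt)) = 1.349859; d = 1/u = 0.740818
p = (exp((r-q)*dt) - d) / (u - d) = 0.433788
Discount per step: exp(-r*dt) = 0.995012
Stock lattice S(k, i) with i counting down-moves:
  k=0: S(0,0) = 42.7900
  k=1: S(1,0) = 57.7605; S(1,1) = 31.6996
  k=2: S(2,0) = 77.9685; S(2,1) = 42.7900; S(2,2) = 23.4836
  k=3: S(3,0) = 105.2464; S(3,1) = 57.7605; S(3,2) = 31.6996; S(3,3) = 17.3971
Terminal payoffs V(N, i) = max(S_T - K, 0):
  V(3,0) = 63.996417; V(3,1) = 16.510458; V(3,2) = 0.000000; V(3,3) = 0.000000
Backward induction: V(k, i) = exp(-r*dt) * [p * V(k+1, i) + (1-p) * V(k+1, i+1)]; then take max(V_cont, immediate exercise) for American.
  V(2,0) = exp(-r*dt) * [p*63.996417 + (1-p)*16.510458] = 36.924199; exercise = 36.718463; V(2,0) = max -> 36.924199
  V(2,1) = exp(-r*dt) * [p*16.510458 + (1-p)*0.000000] = 7.126313; exercise = 1.540000; V(2,1) = max -> 7.126313
  V(2,2) = exp(-r*dt) * [p*0.000000 + (1-p)*0.000000] = 0.000000; exercise = 0.000000; V(2,2) = max -> 0.000000
  V(1,0) = exp(-r*dt) * [p*36.924199 + (1-p)*7.126313] = 19.952257; exercise = 16.510458; V(1,0) = max -> 19.952257
  V(1,1) = exp(-r*dt) * [p*7.126313 + (1-p)*0.000000] = 3.075889; exercise = 0.000000; V(1,1) = max -> 3.075889
  V(0,0) = exp(-r*dt) * [p*19.952257 + (1-p)*3.075889] = 10.344796; exercise = 1.540000; V(0,0) = max -> 10.344796

Answer: Price = V(0,0) = 10.3448


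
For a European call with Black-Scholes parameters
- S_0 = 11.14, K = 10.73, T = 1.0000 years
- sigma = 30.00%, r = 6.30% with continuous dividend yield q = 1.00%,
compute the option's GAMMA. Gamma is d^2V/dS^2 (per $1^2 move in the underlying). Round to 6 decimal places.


d1 = 0.4516622595; d2 = 0.1516622595
phi(d1) = 0.3602568854; exp(-qT) = 0.9900498337; exp(-rT) = 0.9389434737
Gamma = exp(-qT) * phi(d1) / (S * sigma * sqrt(T)) = 0.9900498337 * 0.3602568854 / (11.1400 * 0.3000 * 1.0000000000) = 0.106724

Answer: Gamma = 0.106724


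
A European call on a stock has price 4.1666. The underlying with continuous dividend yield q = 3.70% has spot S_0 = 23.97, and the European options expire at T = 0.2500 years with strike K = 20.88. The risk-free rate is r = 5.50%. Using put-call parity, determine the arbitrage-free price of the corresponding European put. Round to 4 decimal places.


Answer: Put price = 1.0122

Derivation:
Put-call parity: C - P = S_0 * exp(-qT) - K * exp(-rT).
S_0 * exp(-qT) = 23.9700 * 0.99079265 = 23.74929981
K * exp(-rT) = 20.8800 * 0.98634410 = 20.59486480
P = C - S*exp(-qT) + K*exp(-rT)
P = 4.1666 - 23.74929981 + 20.59486480 = 1.0122


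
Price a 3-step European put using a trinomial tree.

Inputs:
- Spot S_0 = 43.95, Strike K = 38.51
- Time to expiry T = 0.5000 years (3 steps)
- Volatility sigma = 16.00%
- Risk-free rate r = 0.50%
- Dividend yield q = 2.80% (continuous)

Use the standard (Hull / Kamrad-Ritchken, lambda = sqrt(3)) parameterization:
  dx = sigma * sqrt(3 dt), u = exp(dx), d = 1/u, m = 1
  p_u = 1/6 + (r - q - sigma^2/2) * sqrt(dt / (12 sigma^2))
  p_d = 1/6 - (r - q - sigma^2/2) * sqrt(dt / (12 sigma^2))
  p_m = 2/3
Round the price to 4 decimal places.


dt = T/N = 0.166667; dx = sigma*sqrt(3*dt) = 0.113137
u = exp(dx) = 1.119785; d = 1/u = 0.893028
p_u = 0.140297, p_m = 0.666667, p_d = 0.193036
Discount per step: exp(-r*dt) = 0.999167
Stock lattice S(k, j) with j the centered position index:
  k=0: S(0,+0) = 43.9500
  k=1: S(1,-1) = 39.2486; S(1,+0) = 43.9500; S(1,+1) = 49.2146
  k=2: S(2,-2) = 35.0501; S(2,-1) = 39.2486; S(2,+0) = 43.9500; S(2,+1) = 49.2146; S(2,+2) = 55.1098
  k=3: S(3,-3) = 31.3007; S(3,-2) = 35.0501; S(3,-1) = 39.2486; S(3,+0) = 43.9500; S(3,+1) = 49.2146; S(3,+2) = 55.1098; S(3,+3) = 61.7111
Terminal payoffs V(N, j) = max(K - S_T, 0):
  V(3,-3) = 7.209272; V(3,-2) = 3.459900; V(3,-1) = 0.000000; V(3,+0) = 0.000000; V(3,+1) = 0.000000; V(3,+2) = 0.000000; V(3,+3) = 0.000000
Backward induction: V(k, j) = exp(-r*dt) * [p_u * V(k+1, j+1) + p_m * V(k+1, j) + p_d * V(k+1, j-1)]
  V(2,-2) = exp(-r*dt) * [p_u*0.000000 + p_m*3.459900 + p_d*7.209272] = 3.695168
  V(2,-1) = exp(-r*dt) * [p_u*0.000000 + p_m*0.000000 + p_d*3.459900] = 0.667329
  V(2,+0) = exp(-r*dt) * [p_u*0.000000 + p_m*0.000000 + p_d*0.000000] = 0.000000
  V(2,+1) = exp(-r*dt) * [p_u*0.000000 + p_m*0.000000 + p_d*0.000000] = 0.000000
  V(2,+2) = exp(-r*dt) * [p_u*0.000000 + p_m*0.000000 + p_d*0.000000] = 0.000000
  V(1,-1) = exp(-r*dt) * [p_u*0.000000 + p_m*0.667329 + p_d*3.695168] = 1.157221
  V(1,+0) = exp(-r*dt) * [p_u*0.000000 + p_m*0.000000 + p_d*0.667329] = 0.128711
  V(1,+1) = exp(-r*dt) * [p_u*0.000000 + p_m*0.000000 + p_d*0.000000] = 0.000000
  V(0,+0) = exp(-r*dt) * [p_u*0.000000 + p_m*0.128711 + p_d*1.157221] = 0.308935

Answer: Price = V(0,0) = 0.3089


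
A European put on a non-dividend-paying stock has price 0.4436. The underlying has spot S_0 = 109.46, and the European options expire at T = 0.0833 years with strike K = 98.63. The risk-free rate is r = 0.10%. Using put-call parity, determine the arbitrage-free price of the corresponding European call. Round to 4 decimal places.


Answer: Call price = 11.2818

Derivation:
Put-call parity: C - P = S_0 * exp(-qT) - K * exp(-rT).
S_0 * exp(-qT) = 109.4600 * 1.00000000 = 109.46000000
K * exp(-rT) = 98.6300 * 0.99991670 = 98.62178446
C = P + S*exp(-qT) - K*exp(-rT)
C = 0.4436 + 109.46000000 - 98.62178446 = 11.2818


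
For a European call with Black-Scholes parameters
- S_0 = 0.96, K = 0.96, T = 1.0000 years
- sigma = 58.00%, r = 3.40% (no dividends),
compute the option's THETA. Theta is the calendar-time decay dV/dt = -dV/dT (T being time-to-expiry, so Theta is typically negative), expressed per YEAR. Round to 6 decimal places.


Answer: Theta = -0.117405

Derivation:
d1 = 0.3486206897; d2 = -0.2313793103
phi(d1) = 0.3754211840; exp(-qT) = 1.0000000000; exp(-rT) = 0.9665715046
Theta = -S*exp(-qT)*phi(d1)*sigma/(2*sqrt(T)) - r*K*exp(-rT)*N(d2) + q*S*exp(-qT)*N(d1)
N(d1) = 0.6363129535; N(d2) = 0.4085100685; sqrt(T) = 1.0000000000
Term 1 = -0.9600 * 1.0000000000 * 0.3754211840 * 0.5800 / (2 * 1.0000000000) = -0.1045172576
Term 2 = -0.0340 * 0.9600 * 0.9665715046 * 0.4085100685 = -0.0128880408
Term 3 = 0 (no dividend yield, q = 0)
Theta = -0.1045172576 + (-0.0128880408) + (0.0000000000) = -0.117405


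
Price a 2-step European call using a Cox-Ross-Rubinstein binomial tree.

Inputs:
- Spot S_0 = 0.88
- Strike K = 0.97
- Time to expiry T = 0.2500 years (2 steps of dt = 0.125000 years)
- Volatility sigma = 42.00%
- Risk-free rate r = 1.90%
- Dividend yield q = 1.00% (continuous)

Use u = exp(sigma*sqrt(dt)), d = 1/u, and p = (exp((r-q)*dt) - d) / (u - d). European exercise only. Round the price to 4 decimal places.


Answer: Price = V(0,0) = 0.0465

Derivation:
dt = T/N = 0.125000
u = exp(sigma*sqrt(dt)) = 1.160084; d = 1/u = 0.862007
p = (exp((r-q)*dt) - d) / (u - d) = 0.466721
Discount per step: exp(-r*dt) = 0.997628
Stock lattice S(k, i) with i counting down-moves:
  k=0: S(0,0) = 0.8800
  k=1: S(1,0) = 1.0209; S(1,1) = 0.7586
  k=2: S(2,0) = 1.1843; S(2,1) = 0.8800; S(2,2) = 0.6539
Terminal payoffs V(N, i) = max(S_T - K, 0):
  V(2,0) = 0.214300; V(2,1) = 0.000000; V(2,2) = 0.000000
Backward induction: V(k, i) = exp(-r*dt) * [p * V(k+1, i) + (1-p) * V(k+1, i+1)].
  V(1,0) = exp(-r*dt) * [p*0.214300 + (1-p)*0.000000] = 0.099781
  V(1,1) = exp(-r*dt) * [p*0.000000 + (1-p)*0.000000] = 0.000000
  V(0,0) = exp(-r*dt) * [p*0.099781 + (1-p)*0.000000] = 0.046459


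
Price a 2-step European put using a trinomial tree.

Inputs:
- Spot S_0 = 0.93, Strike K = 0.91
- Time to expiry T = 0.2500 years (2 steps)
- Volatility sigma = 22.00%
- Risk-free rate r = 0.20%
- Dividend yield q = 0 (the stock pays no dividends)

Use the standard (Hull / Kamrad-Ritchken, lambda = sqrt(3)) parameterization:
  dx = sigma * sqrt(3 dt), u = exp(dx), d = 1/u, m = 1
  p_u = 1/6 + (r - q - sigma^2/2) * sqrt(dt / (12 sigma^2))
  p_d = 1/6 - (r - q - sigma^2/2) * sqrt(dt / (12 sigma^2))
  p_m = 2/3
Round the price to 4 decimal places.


dt = T/N = 0.125000; dx = sigma*sqrt(3*dt) = 0.134722
u = exp(dx) = 1.144219; d = 1/u = 0.873959
p_u = 0.156368, p_m = 0.666667, p_d = 0.176966
Discount per step: exp(-r*dt) = 0.999750
Stock lattice S(k, j) with j the centered position index:
  k=0: S(0,+0) = 0.9300
  k=1: S(1,-1) = 0.8128; S(1,+0) = 0.9300; S(1,+1) = 1.0641
  k=2: S(2,-2) = 0.7103; S(2,-1) = 0.8128; S(2,+0) = 0.9300; S(2,+1) = 1.0641; S(2,+2) = 1.2176
Terminal payoffs V(N, j) = max(K - S_T, 0):
  V(2,-2) = 0.199662; V(2,-1) = 0.097218; V(2,+0) = 0.000000; V(2,+1) = 0.000000; V(2,+2) = 0.000000
Backward induction: V(k, j) = exp(-r*dt) * [p_u * V(k+1, j+1) + p_m * V(k+1, j) + p_d * V(k+1, j-1)]
  V(1,-1) = exp(-r*dt) * [p_u*0.000000 + p_m*0.097218 + p_d*0.199662] = 0.100120
  V(1,+0) = exp(-r*dt) * [p_u*0.000000 + p_m*0.000000 + p_d*0.097218] = 0.017200
  V(1,+1) = exp(-r*dt) * [p_u*0.000000 + p_m*0.000000 + p_d*0.000000] = 0.000000
  V(0,+0) = exp(-r*dt) * [p_u*0.000000 + p_m*0.017200 + p_d*0.100120] = 0.029177

Answer: Price = V(0,0) = 0.0292


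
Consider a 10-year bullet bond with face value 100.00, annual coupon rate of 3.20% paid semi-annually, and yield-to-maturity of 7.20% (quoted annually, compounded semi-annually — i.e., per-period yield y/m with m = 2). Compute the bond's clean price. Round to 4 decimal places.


Coupon per period c = face * coupon_rate / m = 1.600000
Periods per year m = 2; per-period yield y/m = 0.036000
Number of cashflows N = 20
Cashflows (t years, CF_t, discount factor 1/(1+y/m)^(m*t), PV):
  t = 0.5000: CF_t = 1.600000, DF = 0.965251, PV = 1.544402
  t = 1.0000: CF_t = 1.600000, DF = 0.931709, PV = 1.490735
  t = 1.5000: CF_t = 1.600000, DF = 0.899333, PV = 1.438933
  t = 2.0000: CF_t = 1.600000, DF = 0.868082, PV = 1.388932
  t = 2.5000: CF_t = 1.600000, DF = 0.837917, PV = 1.340668
  t = 3.0000: CF_t = 1.600000, DF = 0.808801, PV = 1.294081
  t = 3.5000: CF_t = 1.600000, DF = 0.780696, PV = 1.249113
  t = 4.0000: CF_t = 1.600000, DF = 0.753567, PV = 1.205707
  t = 4.5000: CF_t = 1.600000, DF = 0.727381, PV = 1.163810
  t = 5.0000: CF_t = 1.600000, DF = 0.702106, PV = 1.123369
  t = 5.5000: CF_t = 1.600000, DF = 0.677708, PV = 1.084333
  t = 6.0000: CF_t = 1.600000, DF = 0.654158, PV = 1.046653
  t = 6.5000: CF_t = 1.600000, DF = 0.631427, PV = 1.010283
  t = 7.0000: CF_t = 1.600000, DF = 0.609486, PV = 0.975177
  t = 7.5000: CF_t = 1.600000, DF = 0.588307, PV = 0.941290
  t = 8.0000: CF_t = 1.600000, DF = 0.567863, PV = 0.908582
  t = 8.5000: CF_t = 1.600000, DF = 0.548131, PV = 0.877009
  t = 9.0000: CF_t = 1.600000, DF = 0.529084, PV = 0.846534
  t = 9.5000: CF_t = 1.600000, DF = 0.510699, PV = 0.817118
  t = 10.0000: CF_t = 101.600000, DF = 0.492952, PV = 50.083953
Price P = sum_t PV_t = 71.830683

Answer: Price = 71.8307


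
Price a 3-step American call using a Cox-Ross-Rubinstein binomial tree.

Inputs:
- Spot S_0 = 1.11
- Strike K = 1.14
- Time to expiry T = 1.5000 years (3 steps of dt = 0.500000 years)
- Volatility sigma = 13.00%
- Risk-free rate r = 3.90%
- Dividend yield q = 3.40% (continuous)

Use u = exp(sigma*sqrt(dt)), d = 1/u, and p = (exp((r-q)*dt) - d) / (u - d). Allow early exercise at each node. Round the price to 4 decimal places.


Answer: Price = V(0,0) = 0.0627

Derivation:
dt = T/N = 0.500000
u = exp(sigma*sqrt(dt)) = 1.096281; d = 1/u = 0.912175
p = (exp((r-q)*dt) - d) / (u - d) = 0.490631
Discount per step: exp(-r*dt) = 0.980689
Stock lattice S(k, i) with i counting down-moves:
  k=0: S(0,0) = 1.1100
  k=1: S(1,0) = 1.2169; S(1,1) = 1.0125
  k=2: S(2,0) = 1.3340; S(2,1) = 1.1100; S(2,2) = 0.9236
  k=3: S(3,0) = 1.4625; S(3,1) = 1.2169; S(3,2) = 1.0125; S(3,3) = 0.8425
Terminal payoffs V(N, i) = max(S_T - K, 0):
  V(3,0) = 0.322477; V(3,1) = 0.076872; V(3,2) = 0.000000; V(3,3) = 0.000000
Backward induction: V(k, i) = exp(-r*dt) * [p * V(k+1, i) + (1-p) * V(k+1, i+1)]; then take max(V_cont, immediate exercise) for American.
  V(2,0) = exp(-r*dt) * [p*0.322477 + (1-p)*0.076872] = 0.193562; exercise = 0.194034; V(2,0) = max -> 0.194034
  V(2,1) = exp(-r*dt) * [p*0.076872 + (1-p)*0.000000] = 0.036988; exercise = 0.000000; V(2,1) = max -> 0.036988
  V(2,2) = exp(-r*dt) * [p*0.000000 + (1-p)*0.000000] = 0.000000; exercise = 0.000000; V(2,2) = max -> 0.000000
  V(1,0) = exp(-r*dt) * [p*0.194034 + (1-p)*0.036988] = 0.111837; exercise = 0.076872; V(1,0) = max -> 0.111837
  V(1,1) = exp(-r*dt) * [p*0.036988 + (1-p)*0.000000] = 0.017797; exercise = 0.000000; V(1,1) = max -> 0.017797
  V(0,0) = exp(-r*dt) * [p*0.111837 + (1-p)*0.017797] = 0.062701; exercise = 0.000000; V(0,0) = max -> 0.062701


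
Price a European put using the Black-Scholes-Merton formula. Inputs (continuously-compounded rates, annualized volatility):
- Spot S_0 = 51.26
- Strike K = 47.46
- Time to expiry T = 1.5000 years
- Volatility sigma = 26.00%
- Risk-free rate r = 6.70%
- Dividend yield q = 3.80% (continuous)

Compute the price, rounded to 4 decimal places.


d1 = (ln(S/K) + (r - q + 0.5*sigma^2) * T) / (sigma * sqrt(T)) = 0.53770530
d2 = d1 - sigma * sqrt(T) = 0.21927163
exp(-rT) = 0.90438511; exp(-qT) = 0.94459407
P = K * exp(-rT) * N(-d2) - S_0 * exp(-qT) * N(-d1)
N(-d1) = 0.29539026; N(-d2) = 0.41321923
P = 47.4600 * 0.90438511 * 0.41321923 - 51.2600 * 0.94459407 * 0.29539026 = 3.4335

Answer: Price = 3.4335


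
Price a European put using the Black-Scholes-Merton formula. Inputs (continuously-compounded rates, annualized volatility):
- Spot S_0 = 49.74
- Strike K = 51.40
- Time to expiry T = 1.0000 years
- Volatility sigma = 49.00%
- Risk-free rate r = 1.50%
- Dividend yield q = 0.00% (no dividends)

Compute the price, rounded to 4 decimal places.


d1 = (ln(S/K) + (r - q + 0.5*sigma^2) * T) / (sigma * sqrt(T)) = 0.20861483
d2 = d1 - sigma * sqrt(T) = -0.28138517
exp(-rT) = 0.98511194; exp(-qT) = 1.00000000
P = K * exp(-rT) * N(-d2) - S_0 * exp(-qT) * N(-d1)
N(-d1) = 0.41737447; N(-d2) = 0.61079250
P = 51.4000 * 0.98511194 * 0.61079250 - 49.7400 * 1.00000000 * 0.41737447 = 10.1671

Answer: Price = 10.1671


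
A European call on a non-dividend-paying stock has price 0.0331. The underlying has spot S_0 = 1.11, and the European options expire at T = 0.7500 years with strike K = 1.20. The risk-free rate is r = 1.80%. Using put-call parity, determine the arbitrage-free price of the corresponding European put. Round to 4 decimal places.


Answer: Put price = 0.1070

Derivation:
Put-call parity: C - P = S_0 * exp(-qT) - K * exp(-rT).
S_0 * exp(-qT) = 1.1100 * 1.00000000 = 1.11000000
K * exp(-rT) = 1.2000 * 0.98659072 = 1.18390886
P = C - S*exp(-qT) + K*exp(-rT)
P = 0.0331 - 1.11000000 + 1.18390886 = 0.1070


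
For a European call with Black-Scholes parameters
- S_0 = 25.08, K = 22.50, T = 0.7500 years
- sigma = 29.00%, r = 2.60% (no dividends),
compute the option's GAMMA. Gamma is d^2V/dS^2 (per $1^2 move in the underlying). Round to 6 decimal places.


Answer: Gamma = 0.051757

Derivation:
d1 = 0.6354552246; d2 = 0.3843078575
phi(d1) = 0.3260057680; exp(-qT) = 1.0000000000; exp(-rT) = 0.9806888952
Gamma = exp(-qT) * phi(d1) / (S * sigma * sqrt(T)) = 1.0000000000 * 0.3260057680 / (25.0800 * 0.2900 * 0.8660254038) = 0.051757


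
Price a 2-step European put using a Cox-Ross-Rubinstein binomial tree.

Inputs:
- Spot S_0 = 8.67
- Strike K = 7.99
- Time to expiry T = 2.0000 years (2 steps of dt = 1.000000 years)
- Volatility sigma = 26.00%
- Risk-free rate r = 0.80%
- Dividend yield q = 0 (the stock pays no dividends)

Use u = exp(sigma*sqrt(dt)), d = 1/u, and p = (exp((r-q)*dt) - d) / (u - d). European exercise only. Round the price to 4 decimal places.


dt = T/N = 1.000000
u = exp(sigma*sqrt(dt)) = 1.296930; d = 1/u = 0.771052
p = (exp((r-q)*dt) - d) / (u - d) = 0.450637
Discount per step: exp(-r*dt) = 0.992032
Stock lattice S(k, i) with i counting down-moves:
  k=0: S(0,0) = 8.6700
  k=1: S(1,0) = 11.2444; S(1,1) = 6.6850
  k=2: S(2,0) = 14.5832; S(2,1) = 8.6700; S(2,2) = 5.1545
Terminal payoffs V(N, i) = max(K - S_T, 0):
  V(2,0) = 0.000000; V(2,1) = 0.000000; V(2,2) = 2.835507
Backward induction: V(k, i) = exp(-r*dt) * [p * V(k+1, i) + (1-p) * V(k+1, i+1)].
  V(1,0) = exp(-r*dt) * [p*0.000000 + (1-p)*0.000000] = 0.000000
  V(1,1) = exp(-r*dt) * [p*0.000000 + (1-p)*2.835507] = 1.545309
  V(0,0) = exp(-r*dt) * [p*0.000000 + (1-p)*1.545309] = 0.842171

Answer: Price = V(0,0) = 0.8422


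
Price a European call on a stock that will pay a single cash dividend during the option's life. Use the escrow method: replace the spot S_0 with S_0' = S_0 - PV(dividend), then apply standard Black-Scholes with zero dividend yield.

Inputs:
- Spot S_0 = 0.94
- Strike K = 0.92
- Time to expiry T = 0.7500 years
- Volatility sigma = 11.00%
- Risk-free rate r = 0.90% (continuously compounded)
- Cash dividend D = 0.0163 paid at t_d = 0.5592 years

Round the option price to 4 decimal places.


Answer: Price = 0.0401

Derivation:
PV(D) = D * exp(-r * t_d) = 0.0163 * 0.99497984 = 0.01621817
S_0' = S_0 - PV(D) = 0.9400 - 0.01621817 = 0.92378183
d1 = (ln(S_0'/K) + (r + sigma^2/2)*T) / (sigma*sqrt(T)) = 0.16155056
d2 = d1 - sigma*sqrt(T) = 0.06628776
exp(-rT) = 0.99327273
N(d1) = 0.56417010; N(d2) = 0.52642564
C = S_0' * N(d1) - K * exp(-rT) * N(d2) = 0.92378183 * 0.56417010 - 0.9200 * 0.99327273 * 0.52642564 = 0.0401


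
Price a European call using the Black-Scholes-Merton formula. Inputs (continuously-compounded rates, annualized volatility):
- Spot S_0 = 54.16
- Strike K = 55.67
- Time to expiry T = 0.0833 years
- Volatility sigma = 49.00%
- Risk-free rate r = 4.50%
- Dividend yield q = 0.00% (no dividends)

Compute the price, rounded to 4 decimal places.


Answer: Price = 2.4824

Derivation:
d1 = (ln(S/K) + (r - q + 0.5*sigma^2) * T) / (sigma * sqrt(T)) = -0.09722715
d2 = d1 - sigma * sqrt(T) = -0.23864967
exp(-rT) = 0.99625852; exp(-qT) = 1.00000000
C = S_0 * exp(-qT) * N(d1) - K * exp(-rT) * N(d2)
N(d1) = 0.46127300; N(d2) = 0.40568862
C = 54.1600 * 1.00000000 * 0.46127300 - 55.6700 * 0.99625852 * 0.40568862 = 2.4824


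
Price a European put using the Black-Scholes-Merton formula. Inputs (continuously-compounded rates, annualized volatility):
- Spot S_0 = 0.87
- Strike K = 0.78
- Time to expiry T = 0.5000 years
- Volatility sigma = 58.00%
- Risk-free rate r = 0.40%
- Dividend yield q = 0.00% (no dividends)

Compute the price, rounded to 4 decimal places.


d1 = (ln(S/K) + (r - q + 0.5*sigma^2) * T) / (sigma * sqrt(T)) = 0.47619812
d2 = d1 - sigma * sqrt(T) = 0.06607618
exp(-rT) = 0.99800200; exp(-qT) = 1.00000000
P = K * exp(-rT) * N(-d2) - S_0 * exp(-qT) * N(-d1)
N(-d1) = 0.31696662; N(-d2) = 0.47365859
P = 0.7800 * 0.99800200 * 0.47365859 - 0.8700 * 1.00000000 * 0.31696662 = 0.0930

Answer: Price = 0.0930


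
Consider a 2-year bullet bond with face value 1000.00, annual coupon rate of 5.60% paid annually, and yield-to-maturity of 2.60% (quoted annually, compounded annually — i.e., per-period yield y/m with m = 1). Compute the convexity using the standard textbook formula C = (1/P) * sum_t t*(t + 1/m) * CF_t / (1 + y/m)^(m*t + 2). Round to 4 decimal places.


Answer: Convexity = 5.5037

Derivation:
Coupon per period c = face * coupon_rate / m = 56.000000
Periods per year m = 1; per-period yield y/m = 0.026000
Number of cashflows N = 2
Cashflows (t years, CF_t, discount factor 1/(1+y/m)^(m*t), PV):
  t = 1.0000: CF_t = 56.000000, DF = 0.974659, PV = 54.580897
  t = 2.0000: CF_t = 1056.000000, DF = 0.949960, PV = 1003.157667
Price P = sum_t PV_t = 1057.738563
Convexity numerator sum_t t*(t + 1/m) * CF_t / (1+y/m)^(m*t + 2):
  t = 1.0000: term = 103.699328
  t = 2.0000: term = 5717.757411
Convexity = (1/P) * sum = 5821.456739 / 1057.738563 = 5.503682


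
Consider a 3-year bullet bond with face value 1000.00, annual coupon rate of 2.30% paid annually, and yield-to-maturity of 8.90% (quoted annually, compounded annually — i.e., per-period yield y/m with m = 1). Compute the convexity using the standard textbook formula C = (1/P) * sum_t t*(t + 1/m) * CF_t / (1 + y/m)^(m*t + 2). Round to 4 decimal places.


Answer: Convexity = 9.7870

Derivation:
Coupon per period c = face * coupon_rate / m = 23.000000
Periods per year m = 1; per-period yield y/m = 0.089000
Number of cashflows N = 3
Cashflows (t years, CF_t, discount factor 1/(1+y/m)^(m*t), PV):
  t = 1.0000: CF_t = 23.000000, DF = 0.918274, PV = 21.120294
  t = 2.0000: CF_t = 23.000000, DF = 0.843226, PV = 19.394209
  t = 3.0000: CF_t = 1023.000000, DF = 0.774313, PV = 792.121852
Price P = sum_t PV_t = 832.636356
Convexity numerator sum_t t*(t + 1/m) * CF_t / (1+y/m)^(m*t + 2):
  t = 1.0000: term = 35.618382
  t = 2.0000: term = 98.122266
  t = 3.0000: term = 8015.257534
Convexity = (1/P) * sum = 8148.998182 / 832.636356 = 9.786983


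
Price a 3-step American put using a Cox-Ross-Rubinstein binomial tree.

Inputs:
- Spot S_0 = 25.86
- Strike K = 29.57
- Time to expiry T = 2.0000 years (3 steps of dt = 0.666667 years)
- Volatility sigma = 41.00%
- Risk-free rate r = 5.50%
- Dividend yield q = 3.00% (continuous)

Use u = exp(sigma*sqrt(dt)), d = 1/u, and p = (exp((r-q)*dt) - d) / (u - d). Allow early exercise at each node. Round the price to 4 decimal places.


dt = T/N = 0.666667
u = exp(sigma*sqrt(dt)) = 1.397610; d = 1/u = 0.715507
p = (exp((r-q)*dt) - d) / (u - d) = 0.441721
Discount per step: exp(-r*dt) = 0.963997
Stock lattice S(k, i) with i counting down-moves:
  k=0: S(0,0) = 25.8600
  k=1: S(1,0) = 36.1422; S(1,1) = 18.5030
  k=2: S(2,0) = 50.5127; S(2,1) = 25.8600; S(2,2) = 13.2390
  k=3: S(3,0) = 70.5970; S(3,1) = 36.1422; S(3,2) = 18.5030; S(3,3) = 9.4726
Terminal payoffs V(N, i) = max(K - S_T, 0):
  V(3,0) = 0.000000; V(3,1) = 0.000000; V(3,2) = 11.066983; V(3,3) = 20.097370
Backward induction: V(k, i) = exp(-r*dt) * [p * V(k+1, i) + (1-p) * V(k+1, i+1)]; then take max(V_cont, immediate exercise) for American.
  V(2,0) = exp(-r*dt) * [p*0.000000 + (1-p)*0.000000] = 0.000000; exercise = 0.000000; V(2,0) = max -> 0.000000
  V(2,1) = exp(-r*dt) * [p*0.000000 + (1-p)*11.066983] = 5.956024; exercise = 3.710000; V(2,1) = max -> 5.956024
  V(2,2) = exp(-r*dt) * [p*11.066983 + (1-p)*20.097370] = 15.528512; exercise = 16.330958; V(2,2) = max -> 16.330958
  V(1,0) = exp(-r*dt) * [p*0.000000 + (1-p)*5.956024] = 3.205410; exercise = 0.000000; V(1,0) = max -> 3.205410
  V(1,1) = exp(-r*dt) * [p*5.956024 + (1-p)*16.330958] = 11.325168; exercise = 11.066983; V(1,1) = max -> 11.325168
  V(0,0) = exp(-r*dt) * [p*3.205410 + (1-p)*11.325168] = 7.459894; exercise = 3.710000; V(0,0) = max -> 7.459894

Answer: Price = V(0,0) = 7.4599


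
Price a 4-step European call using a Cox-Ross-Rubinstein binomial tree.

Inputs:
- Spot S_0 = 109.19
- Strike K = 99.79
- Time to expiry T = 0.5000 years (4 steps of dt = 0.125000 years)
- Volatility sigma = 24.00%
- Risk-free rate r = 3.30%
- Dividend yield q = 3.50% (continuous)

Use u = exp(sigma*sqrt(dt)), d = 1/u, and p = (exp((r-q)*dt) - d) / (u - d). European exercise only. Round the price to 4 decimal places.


dt = T/N = 0.125000
u = exp(sigma*sqrt(dt)) = 1.088557; d = 1/u = 0.918647
p = (exp((r-q)*dt) - d) / (u - d) = 0.477328
Discount per step: exp(-r*dt) = 0.995883
Stock lattice S(k, i) with i counting down-moves:
  k=0: S(0,0) = 109.1900
  k=1: S(1,0) = 118.8595; S(1,1) = 100.3071
  k=2: S(2,0) = 129.3853; S(2,1) = 109.1900; S(2,2) = 92.1469
  k=3: S(3,0) = 140.8433; S(3,1) = 118.8595; S(3,2) = 100.3071; S(3,3) = 84.6505
  k=4: S(4,0) = 153.3159; S(4,1) = 129.3853; S(4,2) = 109.1900; S(4,3) = 92.1469; S(4,4) = 77.7640
Terminal payoffs V(N, i) = max(S_T - K, 0):
  V(4,0) = 53.525937; V(4,1) = 29.595344; V(4,2) = 9.400000; V(4,3) = 0.000000; V(4,4) = 0.000000
Backward induction: V(k, i) = exp(-r*dt) * [p * V(k+1, i) + (1-p) * V(k+1, i+1)].
  V(3,0) = exp(-r*dt) * [p*53.525937 + (1-p)*29.595344] = 40.849242
  V(3,1) = exp(-r*dt) * [p*29.595344 + (1-p)*9.400000] = 18.961432
  V(3,2) = exp(-r*dt) * [p*9.400000 + (1-p)*0.000000] = 4.468416
  V(3,3) = exp(-r*dt) * [p*0.000000 + (1-p)*0.000000] = 0.000000
  V(2,0) = exp(-r*dt) * [p*40.849242 + (1-p)*18.961432] = 29.288041
  V(2,1) = exp(-r*dt) * [p*18.961432 + (1-p)*4.468416] = 11.339471
  V(2,2) = exp(-r*dt) * [p*4.468416 + (1-p)*0.000000] = 2.124121
  V(1,0) = exp(-r*dt) * [p*29.288041 + (1-p)*11.339471] = 19.824886
  V(1,1) = exp(-r*dt) * [p*11.339471 + (1-p)*2.124121] = 6.496017
  V(0,0) = exp(-r*dt) * [p*19.824886 + (1-p)*6.496017] = 12.805333

Answer: Price = V(0,0) = 12.8053


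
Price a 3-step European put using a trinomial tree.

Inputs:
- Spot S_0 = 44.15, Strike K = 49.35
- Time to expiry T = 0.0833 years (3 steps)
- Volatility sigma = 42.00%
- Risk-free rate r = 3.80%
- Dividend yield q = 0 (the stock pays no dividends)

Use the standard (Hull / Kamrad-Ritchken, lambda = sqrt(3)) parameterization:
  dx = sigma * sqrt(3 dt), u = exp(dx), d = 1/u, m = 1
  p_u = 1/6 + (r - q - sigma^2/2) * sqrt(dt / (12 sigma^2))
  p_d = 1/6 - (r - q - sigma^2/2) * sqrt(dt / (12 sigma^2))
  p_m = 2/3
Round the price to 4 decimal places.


dt = T/N = 0.027767; dx = sigma*sqrt(3*dt) = 0.121219
u = exp(dx) = 1.128872; d = 1/u = 0.885840
p_u = 0.160917, p_m = 0.666667, p_d = 0.172416
Discount per step: exp(-r*dt) = 0.998945
Stock lattice S(k, j) with j the centered position index:
  k=0: S(0,+0) = 44.1500
  k=1: S(1,-1) = 39.1098; S(1,+0) = 44.1500; S(1,+1) = 49.8397
  k=2: S(2,-2) = 34.6450; S(2,-1) = 39.1098; S(2,+0) = 44.1500; S(2,+1) = 49.8397; S(2,+2) = 56.2627
  k=3: S(3,-3) = 30.6899; S(3,-2) = 34.6450; S(3,-1) = 39.1098; S(3,+0) = 44.1500; S(3,+1) = 49.8397; S(3,+2) = 56.2627; S(3,+3) = 63.5134
Terminal payoffs V(N, j) = max(K - S_T, 0):
  V(3,-3) = 18.660057; V(3,-2) = 14.704969; V(3,-1) = 10.240179; V(3,+0) = 5.200000; V(3,+1) = 0.000000; V(3,+2) = 0.000000; V(3,+3) = 0.000000
Backward induction: V(k, j) = exp(-r*dt) * [p_u * V(k+1, j+1) + p_m * V(k+1, j) + p_d * V(k+1, j-1)]
  V(2,-2) = exp(-r*dt) * [p_u*10.240179 + p_m*14.704969 + p_d*18.660057] = 14.652959
  V(2,-1) = exp(-r*dt) * [p_u*5.200000 + p_m*10.240179 + p_d*14.704969] = 10.188173
  V(2,+0) = exp(-r*dt) * [p_u*0.000000 + p_m*5.200000 + p_d*10.240179] = 5.226721
  V(2,+1) = exp(-r*dt) * [p_u*0.000000 + p_m*0.000000 + p_d*5.200000] = 0.895618
  V(2,+2) = exp(-r*dt) * [p_u*0.000000 + p_m*0.000000 + p_d*0.000000] = 0.000000
  V(1,-1) = exp(-r*dt) * [p_u*5.226721 + p_m*10.188173 + p_d*14.652959] = 10.148877
  V(1,+0) = exp(-r*dt) * [p_u*0.895618 + p_m*5.226721 + p_d*10.188173] = 5.379527
  V(1,+1) = exp(-r*dt) * [p_u*0.000000 + p_m*0.895618 + p_d*5.226721] = 1.496670
  V(0,+0) = exp(-r*dt) * [p_u*1.496670 + p_m*5.379527 + p_d*10.148877] = 5.571140

Answer: Price = V(0,0) = 5.5711


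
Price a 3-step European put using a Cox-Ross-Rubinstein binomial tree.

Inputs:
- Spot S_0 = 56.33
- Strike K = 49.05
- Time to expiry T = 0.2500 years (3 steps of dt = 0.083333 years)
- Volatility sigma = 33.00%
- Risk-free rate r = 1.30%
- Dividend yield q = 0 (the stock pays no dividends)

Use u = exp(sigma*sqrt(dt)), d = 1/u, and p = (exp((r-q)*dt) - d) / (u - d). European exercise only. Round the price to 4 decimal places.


dt = T/N = 0.083333
u = exp(sigma*sqrt(dt)) = 1.099948; d = 1/u = 0.909134
p = (exp((r-q)*dt) - d) / (u - d) = 0.481883
Discount per step: exp(-r*dt) = 0.998917
Stock lattice S(k, i) with i counting down-moves:
  k=0: S(0,0) = 56.3300
  k=1: S(1,0) = 61.9601; S(1,1) = 51.2115
  k=2: S(2,0) = 68.1528; S(2,1) = 56.3300; S(2,2) = 46.5581
  k=3: S(3,0) = 74.9646; S(3,1) = 61.9601; S(3,2) = 51.2115; S(3,3) = 42.3276
Terminal payoffs V(N, i) = max(K - S_T, 0):
  V(3,0) = 0.000000; V(3,1) = 0.000000; V(3,2) = 0.000000; V(3,3) = 6.722421
Backward induction: V(k, i) = exp(-r*dt) * [p * V(k+1, i) + (1-p) * V(k+1, i+1)].
  V(2,0) = exp(-r*dt) * [p*0.000000 + (1-p)*0.000000] = 0.000000
  V(2,1) = exp(-r*dt) * [p*0.000000 + (1-p)*0.000000] = 0.000000
  V(2,2) = exp(-r*dt) * [p*0.000000 + (1-p)*6.722421] = 3.479230
  V(1,0) = exp(-r*dt) * [p*0.000000 + (1-p)*0.000000] = 0.000000
  V(1,1) = exp(-r*dt) * [p*0.000000 + (1-p)*3.479230] = 1.800697
  V(0,0) = exp(-r*dt) * [p*0.000000 + (1-p)*1.800697] = 0.931962

Answer: Price = V(0,0) = 0.9320


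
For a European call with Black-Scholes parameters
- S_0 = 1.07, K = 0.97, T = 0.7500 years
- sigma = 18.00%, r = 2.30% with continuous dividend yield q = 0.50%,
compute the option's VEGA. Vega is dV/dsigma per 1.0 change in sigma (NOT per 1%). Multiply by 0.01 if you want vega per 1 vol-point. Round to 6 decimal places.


d1 = 0.7939711662; d2 = 0.6380865935
phi(d1) = 0.2910868393; exp(-qT) = 0.9962570225; exp(-rT) = 0.9828979294
Vega = S * exp(-qT) * phi(d1) * sqrt(T) = 1.0700 * 0.9962570225 * 0.2910868393 * 0.8660254038 = 0.268725

Answer: Vega = 0.268725


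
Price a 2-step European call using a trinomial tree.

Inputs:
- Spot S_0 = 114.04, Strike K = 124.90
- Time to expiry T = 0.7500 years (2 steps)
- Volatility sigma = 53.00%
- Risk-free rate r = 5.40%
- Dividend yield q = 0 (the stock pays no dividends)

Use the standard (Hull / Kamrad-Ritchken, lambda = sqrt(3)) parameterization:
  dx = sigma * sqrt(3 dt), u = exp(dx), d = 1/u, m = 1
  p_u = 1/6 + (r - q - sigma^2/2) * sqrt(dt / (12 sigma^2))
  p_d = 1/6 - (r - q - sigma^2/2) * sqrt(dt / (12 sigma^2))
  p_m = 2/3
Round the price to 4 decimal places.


dt = T/N = 0.375000; dx = sigma*sqrt(3*dt) = 0.562150
u = exp(dx) = 1.754440; d = 1/u = 0.569982
p_u = 0.137832, p_m = 0.666667, p_d = 0.195501
Discount per step: exp(-r*dt) = 0.979954
Stock lattice S(k, j) with j the centered position index:
  k=0: S(0,+0) = 114.0400
  k=1: S(1,-1) = 65.0008; S(1,+0) = 114.0400; S(1,+1) = 200.0764
  k=2: S(2,-2) = 37.0493; S(2,-1) = 65.0008; S(2,+0) = 114.0400; S(2,+1) = 200.0764; S(2,+2) = 351.0221
Terminal payoffs V(N, j) = max(S_T - K, 0):
  V(2,-2) = 0.000000; V(2,-1) = 0.000000; V(2,+0) = 0.000000; V(2,+1) = 75.176372; V(2,+2) = 226.122051
Backward induction: V(k, j) = exp(-r*dt) * [p_u * V(k+1, j+1) + p_m * V(k+1, j) + p_d * V(k+1, j-1)]
  V(1,-1) = exp(-r*dt) * [p_u*0.000000 + p_m*0.000000 + p_d*0.000000] = 0.000000
  V(1,+0) = exp(-r*dt) * [p_u*75.176372 + p_m*0.000000 + p_d*0.000000] = 10.153999
  V(1,+1) = exp(-r*dt) * [p_u*226.122051 + p_m*75.176372 + p_d*0.000000] = 79.654992
  V(0,+0) = exp(-r*dt) * [p_u*79.654992 + p_m*10.153999 + p_d*0.000000] = 17.392554

Answer: Price = V(0,0) = 17.3926


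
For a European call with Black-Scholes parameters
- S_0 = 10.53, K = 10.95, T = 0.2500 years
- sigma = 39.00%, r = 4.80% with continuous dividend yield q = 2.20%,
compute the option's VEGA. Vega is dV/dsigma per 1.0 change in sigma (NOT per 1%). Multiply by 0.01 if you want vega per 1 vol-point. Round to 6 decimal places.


d1 = -0.0697365647; d2 = -0.2647365647
phi(d1) = 0.3979733931; exp(-qT) = 0.9945150973; exp(-rT) = 0.9880717129
Vega = S * exp(-qT) * phi(d1) * sqrt(T) = 10.5300 * 0.9945150973 * 0.3979733931 * 0.5000000000 = 2.083837

Answer: Vega = 2.083837


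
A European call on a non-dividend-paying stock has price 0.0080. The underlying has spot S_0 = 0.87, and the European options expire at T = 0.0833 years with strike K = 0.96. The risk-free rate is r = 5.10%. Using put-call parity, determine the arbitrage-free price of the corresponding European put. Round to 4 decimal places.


Put-call parity: C - P = S_0 * exp(-qT) - K * exp(-rT).
S_0 * exp(-qT) = 0.8700 * 1.00000000 = 0.87000000
K * exp(-rT) = 0.9600 * 0.99576071 = 0.95593028
P = C - S*exp(-qT) + K*exp(-rT)
P = 0.0080 - 0.87000000 + 0.95593028 = 0.0939

Answer: Put price = 0.0939


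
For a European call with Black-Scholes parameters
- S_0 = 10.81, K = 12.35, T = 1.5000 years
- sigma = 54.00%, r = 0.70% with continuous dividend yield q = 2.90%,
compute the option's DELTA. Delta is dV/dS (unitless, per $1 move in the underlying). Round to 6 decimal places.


d1 = 0.0794051522; d2 = -0.5819570784
phi(d1) = 0.3976865597; exp(-qT) = 0.9574325541; exp(-rT) = 0.9895549326
N(d1) = 0.5316448146
Delta = exp(-qT) * N(d1) = 0.9574325541 * 0.5316448146 = 0.509014

Answer: Delta = 0.509014


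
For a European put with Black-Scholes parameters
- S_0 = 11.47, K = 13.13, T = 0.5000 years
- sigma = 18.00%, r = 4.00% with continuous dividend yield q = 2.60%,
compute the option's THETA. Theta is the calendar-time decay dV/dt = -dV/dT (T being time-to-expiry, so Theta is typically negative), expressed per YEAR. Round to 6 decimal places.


d1 = -0.9433178220; d2 = -1.0705970426
phi(d1) = 0.2556712627; exp(-qT) = 0.9870841350; exp(-rT) = 0.9801986733
Theta = -S*exp(-qT)*phi(d1)*sigma/(2*sqrt(T)) + r*K*exp(-rT)*N(-d2) - q*S*exp(-qT)*N(-d1)
N(-d1) = 0.8272408187; N(-d2) = 0.8578246731; sqrt(T) = 0.7071067812
Term 1 = -11.4700 * 0.9870841350 * 0.2556712627 * 0.1800 / (2 * 0.7071067812) = -0.3684317197
Term 2 = 0.0400 * 13.1300 * 0.9801986733 * 0.8578246731 = 0.4416084361
Term 3 = -0.0260 * 11.4700 * 0.9870841350 * 0.8272408187 = -0.2435134162
Theta = -0.3684317197 + (0.4416084361) + (-0.2435134162) = -0.170337

Answer: Theta = -0.170337


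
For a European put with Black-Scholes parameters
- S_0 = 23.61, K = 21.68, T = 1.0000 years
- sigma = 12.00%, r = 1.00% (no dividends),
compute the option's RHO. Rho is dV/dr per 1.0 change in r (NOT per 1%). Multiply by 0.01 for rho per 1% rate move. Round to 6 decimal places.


d1 = 0.8540014544; d2 = 0.7340014544
phi(d1) = 0.2770387820; exp(-qT) = 1.0000000000; exp(-rT) = 0.9900498337
N(-d2) = 0.2314739258
Rho = -K*T*exp(-rT)*N(-d2) = -21.6800 * 1.0000 * 0.9900498337 * 0.2314739258 = -4.968421

Answer: Rho = -4.968421


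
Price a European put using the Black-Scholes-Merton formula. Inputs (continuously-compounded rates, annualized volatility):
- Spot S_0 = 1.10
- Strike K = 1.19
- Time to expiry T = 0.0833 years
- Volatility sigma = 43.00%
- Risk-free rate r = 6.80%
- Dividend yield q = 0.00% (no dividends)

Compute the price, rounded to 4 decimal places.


Answer: Price = 0.1076

Derivation:
d1 = (ln(S/K) + (r - q + 0.5*sigma^2) * T) / (sigma * sqrt(T)) = -0.52598518
d2 = d1 - sigma * sqrt(T) = -0.65009065
exp(-rT) = 0.99435161; exp(-qT) = 1.00000000
P = K * exp(-rT) * N(-d2) - S_0 * exp(-qT) * N(-d1)
N(-d1) = 0.70055075; N(-d2) = 0.74218317
P = 1.1900 * 0.99435161 * 0.74218317 - 1.1000 * 1.00000000 * 0.70055075 = 0.1076


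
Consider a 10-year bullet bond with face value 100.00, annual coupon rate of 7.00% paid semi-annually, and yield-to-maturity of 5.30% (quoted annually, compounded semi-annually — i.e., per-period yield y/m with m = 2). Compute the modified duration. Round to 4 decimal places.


Coupon per period c = face * coupon_rate / m = 3.500000
Periods per year m = 2; per-period yield y/m = 0.026500
Number of cashflows N = 20
Cashflows (t years, CF_t, discount factor 1/(1+y/m)^(m*t), PV):
  t = 0.5000: CF_t = 3.500000, DF = 0.974184, PV = 3.409644
  t = 1.0000: CF_t = 3.500000, DF = 0.949035, PV = 3.321621
  t = 1.5000: CF_t = 3.500000, DF = 0.924535, PV = 3.235871
  t = 2.0000: CF_t = 3.500000, DF = 0.900667, PV = 3.152334
  t = 2.5000: CF_t = 3.500000, DF = 0.877415, PV = 3.070954
  t = 3.0000: CF_t = 3.500000, DF = 0.854764, PV = 2.991674
  t = 3.5000: CF_t = 3.500000, DF = 0.832698, PV = 2.914442
  t = 4.0000: CF_t = 3.500000, DF = 0.811201, PV = 2.839203
  t = 4.5000: CF_t = 3.500000, DF = 0.790259, PV = 2.765906
  t = 5.0000: CF_t = 3.500000, DF = 0.769858, PV = 2.694502
  t = 5.5000: CF_t = 3.500000, DF = 0.749983, PV = 2.624941
  t = 6.0000: CF_t = 3.500000, DF = 0.730622, PV = 2.557176
  t = 6.5000: CF_t = 3.500000, DF = 0.711760, PV = 2.491160
  t = 7.0000: CF_t = 3.500000, DF = 0.693385, PV = 2.426849
  t = 7.5000: CF_t = 3.500000, DF = 0.675485, PV = 2.364197
  t = 8.0000: CF_t = 3.500000, DF = 0.658047, PV = 2.303164
  t = 8.5000: CF_t = 3.500000, DF = 0.641059, PV = 2.243705
  t = 9.0000: CF_t = 3.500000, DF = 0.624509, PV = 2.185782
  t = 9.5000: CF_t = 3.500000, DF = 0.608387, PV = 2.129354
  t = 10.0000: CF_t = 103.500000, DF = 0.592681, PV = 61.342472
Price P = sum_t PV_t = 113.064953
First compute Macaulay numerator sum_t t * PV_t:
  t * PV_t at t = 0.5000: 1.704822
  t * PV_t at t = 1.0000: 3.321621
  t * PV_t at t = 1.5000: 4.853806
  t * PV_t at t = 2.0000: 6.304668
  t * PV_t at t = 2.5000: 7.677384
  t * PV_t at t = 3.0000: 8.975023
  t * PV_t at t = 3.5000: 10.200546
  t * PV_t at t = 4.0000: 11.356811
  t * PV_t at t = 4.5000: 12.446578
  t * PV_t at t = 5.0000: 13.472510
  t * PV_t at t = 5.5000: 14.437176
  t * PV_t at t = 6.0000: 15.343055
  t * PV_t at t = 6.5000: 16.192541
  t * PV_t at t = 7.0000: 16.987941
  t * PV_t at t = 7.5000: 17.731481
  t * PV_t at t = 8.0000: 18.425309
  t * PV_t at t = 8.5000: 19.071496
  t * PV_t at t = 9.0000: 19.672039
  t * PV_t at t = 9.5000: 20.228866
  t * PV_t at t = 10.0000: 613.424723
Macaulay duration D = 851.828397 / 113.064953 = 7.533974
Modified duration = D / (1 + y/m) = 7.533974 / (1 + 0.026500) = 7.339478

Answer: Modified duration = 7.3395
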